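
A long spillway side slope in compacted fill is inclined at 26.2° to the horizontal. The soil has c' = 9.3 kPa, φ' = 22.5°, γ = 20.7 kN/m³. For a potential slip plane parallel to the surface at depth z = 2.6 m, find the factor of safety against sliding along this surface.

For an infinite slope with a slip plane parallel to the surface (no pore pressure): FS = [c' + γz cos²β tanφ'] / [γz sinβ cosβ].
γz = 20.7·2.6 = 53.82 kN/m²
Numerator = 9.3 + 53.82·cos²26.2°·tan22.5° = 9.3 + 53.82·0.8051·0.4142 = 27.247 kPa
Denominator = 53.82·sin26.2°·cos26.2° = 53.82·0.4415·0.8973 = 21.321 kPa
FS = 27.247 / 21.321 = 1.278

FS = 1.28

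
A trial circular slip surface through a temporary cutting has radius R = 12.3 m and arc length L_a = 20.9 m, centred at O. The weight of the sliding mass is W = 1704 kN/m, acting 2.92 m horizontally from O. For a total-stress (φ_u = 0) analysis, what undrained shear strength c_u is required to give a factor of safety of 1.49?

c_u = 28.8 kPa

FS = c_u·L_a·R / (W·d), so c_u = FS·W·d / (L_a·R).
c_u = 1.49·1704·2.92 / (20.90·12.3) = 7413.8 / 257.07 = 28.84 kPa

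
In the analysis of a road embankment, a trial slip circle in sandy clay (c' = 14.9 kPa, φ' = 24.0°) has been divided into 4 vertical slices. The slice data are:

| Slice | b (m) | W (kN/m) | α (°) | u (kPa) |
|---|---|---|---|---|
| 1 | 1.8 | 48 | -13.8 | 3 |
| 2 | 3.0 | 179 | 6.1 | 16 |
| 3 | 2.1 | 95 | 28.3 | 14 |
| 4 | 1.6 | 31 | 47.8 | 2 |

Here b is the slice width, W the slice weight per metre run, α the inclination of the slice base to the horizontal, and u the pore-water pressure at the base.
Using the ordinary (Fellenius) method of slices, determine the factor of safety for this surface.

FS = 3.30

Ordinary method of slices: FS = Σ[c'·Δl_i + (W_i cosα_i − u_i·Δl_i)·tanφ'] / Σ W_i sinα_i, with Δl_i = b_i / cosα_i.
Slice 1: Δl = 1.8/cos(-13.8°) = 1.854 m; N'_1 = 48·cos(-13.8°) − 3·1.854 = 41.1; c'Δl = 27.62; W sinα = -11.4
Slice 2: Δl = 3.0/cos6.1° = 3.017 m; N'_2 = 179·cos6.1° − 16·3.017 = 129.7; c'Δl = 44.95; W sinα = 19.0
Slice 3: Δl = 2.1/cos28.3° = 2.385 m; N'_3 = 95·cos28.3° − 14·2.385 = 50.3; c'Δl = 35.54; W sinα = 45.0
Slice 4: Δl = 1.6/cos47.8° = 2.382 m; N'_4 = 31·cos47.8° − 2·2.382 = 16.1; c'Δl = 35.49; W sinα = 23.0
Σc'Δl = 143.6 kN/m; ΣN' = 237.1 kN/m; ΣW sinα = 75.6 kN/m
Resisting = 143.6 + 237.1·tan24.0° = 143.6 + 105.6 = 249.2 kN/m
FS = 249.2 / 75.6 = 3.297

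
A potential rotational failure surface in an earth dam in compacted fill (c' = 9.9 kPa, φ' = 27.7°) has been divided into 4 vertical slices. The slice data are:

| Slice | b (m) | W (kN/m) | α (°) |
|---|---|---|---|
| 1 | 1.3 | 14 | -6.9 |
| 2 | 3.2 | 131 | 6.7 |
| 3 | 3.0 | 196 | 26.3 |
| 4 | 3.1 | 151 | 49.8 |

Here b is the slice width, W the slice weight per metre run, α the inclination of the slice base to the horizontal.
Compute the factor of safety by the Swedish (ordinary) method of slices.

FS = 1.60

Ordinary method of slices: FS = Σ[c'·Δl_i + (W_i cosα_i)·tanφ'] / Σ W_i sinα_i, with Δl_i = b_i / cosα_i.
Slice 1: Δl = 1.3/cos(-6.9°) = 1.309 m; N'_1 = 14·cos(-6.9°) = 13.9; c'Δl = 12.96; W sinα = -1.7
Slice 2: Δl = 3.2/cos6.7° = 3.222 m; N'_2 = 131·cos6.7° = 130.1; c'Δl = 31.90; W sinα = 15.3
Slice 3: Δl = 3.0/cos26.3° = 3.346 m; N'_3 = 196·cos26.3° = 175.7; c'Δl = 33.13; W sinα = 86.8
Slice 4: Δl = 3.1/cos49.8° = 4.803 m; N'_4 = 151·cos49.8° = 97.5; c'Δl = 47.55; W sinα = 115.3
Σc'Δl = 125.5 kN/m; ΣN' = 417.2 kN/m; ΣW sinα = 215.8 kN/m
Resisting = 125.5 + 417.2·tan27.7° = 125.5 + 219.0 = 344.6 kN/m
FS = 344.6 / 215.8 = 1.597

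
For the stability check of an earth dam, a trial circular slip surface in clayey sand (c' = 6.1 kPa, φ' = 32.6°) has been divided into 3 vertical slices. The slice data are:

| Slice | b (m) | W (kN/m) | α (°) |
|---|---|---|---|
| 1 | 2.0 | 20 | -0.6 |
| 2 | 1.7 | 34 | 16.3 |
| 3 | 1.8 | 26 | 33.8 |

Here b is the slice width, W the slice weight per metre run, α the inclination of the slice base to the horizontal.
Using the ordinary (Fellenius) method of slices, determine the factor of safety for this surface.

Ordinary method of slices: FS = Σ[c'·Δl_i + (W_i cosα_i)·tanφ'] / Σ W_i sinα_i, with Δl_i = b_i / cosα_i.
Slice 1: Δl = 2.0/cos(-0.6°) = 2.000 m; N'_1 = 20·cos(-0.6°) = 20.0; c'Δl = 12.20; W sinα = -0.2
Slice 2: Δl = 1.7/cos16.3° = 1.771 m; N'_2 = 34·cos16.3° = 32.6; c'Δl = 10.80; W sinα = 9.5
Slice 3: Δl = 1.8/cos33.8° = 2.166 m; N'_3 = 26·cos33.8° = 21.6; c'Δl = 13.21; W sinα = 14.5
Σc'Δl = 36.2 kN/m; ΣN' = 74.2 kN/m; ΣW sinα = 23.8 kN/m
Resisting = 36.2 + 74.2·tan32.6° = 36.2 + 47.5 = 83.7 kN/m
FS = 83.7 / 23.8 = 3.517

FS = 3.52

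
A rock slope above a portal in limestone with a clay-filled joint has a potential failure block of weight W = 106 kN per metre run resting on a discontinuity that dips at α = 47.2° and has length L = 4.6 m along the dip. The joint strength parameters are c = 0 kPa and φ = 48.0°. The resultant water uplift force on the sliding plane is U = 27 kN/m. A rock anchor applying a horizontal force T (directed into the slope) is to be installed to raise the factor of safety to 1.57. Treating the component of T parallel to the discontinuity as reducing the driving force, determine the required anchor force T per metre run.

T = 38 kN/m

Resolving forces along and normal to the sliding plane, with the horizontal anchor force T adding T·sinα to the effective normal force and T·cosα acting up the plane against the driving force:
FS = [cL + (W cosα − U + T sinα) tanφ] / [W sinα − T cosα]
Without the anchor: N' = 45.0 kN/m, driving T_d = 77.8 kN/m, resisting R = 0·4.6 + 45.0·tan48.0° = 50.0 kN/m, FS = 0.64.
Setting FS = 1.57 and solving for T:
1.57·(77.8 − T cos47.2°) = 50.0 + T sin47.2°·tan48.0°
T·(sin47.2°·tan48.0° + 1.57·cos47.2°) = 1.57·77.8 − 50.0
T·(0.7337·1.1106 + 1.57·0.6794) = 122.1 − 50.0 = 72.1
T·1.8816 = 72.1
T = 38.3 kN/m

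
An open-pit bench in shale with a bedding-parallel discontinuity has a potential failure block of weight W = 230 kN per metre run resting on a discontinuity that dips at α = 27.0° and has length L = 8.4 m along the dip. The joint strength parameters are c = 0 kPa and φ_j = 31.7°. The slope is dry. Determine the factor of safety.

FS = 1.21

Resolving the block weight along and normal to the plane and applying the Mohr–Coulomb strength on the joint:
N' = W cosα = 230·cos27.0° = 204.9 kN/m
Driving force T = W sinα = 230·sin27.0° = 104.4 kN/m
Resisting force R = c·L + N'·tanφ_j = 0·8.4 + 204.9·tan31.7° = 0.0 + 126.6 = 126.6 kN/m
FS = R / T = 126.6 / 104.4 = 1.212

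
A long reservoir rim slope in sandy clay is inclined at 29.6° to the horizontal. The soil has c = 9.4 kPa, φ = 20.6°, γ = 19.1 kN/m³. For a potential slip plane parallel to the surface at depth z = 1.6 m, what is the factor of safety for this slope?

For an infinite slope with a slip plane parallel to the surface (no pore pressure): FS = [c + γz cos²β tanφ] / [γz sinβ cosβ].
γz = 19.1·1.6 = 30.56 kN/m²
Numerator = 9.4 + 30.56·cos²29.6°·tan20.6° = 9.4 + 30.56·0.7560·0.3759 = 18.084 kPa
Denominator = 30.56·sin29.6°·cos29.6° = 30.56·0.4939·0.8695 = 13.125 kPa
FS = 18.084 / 13.125 = 1.378

FS = 1.38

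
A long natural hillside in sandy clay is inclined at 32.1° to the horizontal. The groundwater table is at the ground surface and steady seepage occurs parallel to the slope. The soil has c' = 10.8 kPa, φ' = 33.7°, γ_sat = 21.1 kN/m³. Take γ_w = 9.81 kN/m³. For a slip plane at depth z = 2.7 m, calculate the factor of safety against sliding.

FS = 0.99

With seepage parallel to the slope and the water table at the surface, the effective normal stress on the slip plane uses the buoyant unit weight γ' = γ_sat − γ_w while the driving shear stress uses γ_sat:
FS = [c' + γ' z cos²β tanφ'] / [γ_sat z sinβ cosβ]
γ' = 21.1 − 9.81 = 11.29 kN/m³
Numerator = 10.8 + 11.29·2.7·cos²32.1°·tan33.7° = 10.8 + 11.29·2.7·0.7176·0.6669 = 25.389 kPa
Denominator = 21.1·2.7·sin32.1°·cos32.1° = 21.1·2.7·0.5314·0.8471 = 25.646 kPa
FS = 25.389 / 25.646 = 0.990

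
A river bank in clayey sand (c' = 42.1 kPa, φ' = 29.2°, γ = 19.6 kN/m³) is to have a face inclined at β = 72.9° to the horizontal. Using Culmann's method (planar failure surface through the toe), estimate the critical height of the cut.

H_c = 25.88 m

Culmann's analysis gives the critical failure plane at α_cr = (β + φ')/2 = (72.9 + 29.2)/2 = 51.1°, and the critical height
H_c = (4c'/γ) · sinβ cosφ' / [1 − cos(β − φ')]
    = (4·42.1/19.6) · sin72.9°·cos29.2° / [1 − cos(43.7°)]
    = 8.592 · 0.9558·0.8729 / [1 − 0.7230]
    = 8.592 · 0.8343 / 0.2770
    = 25.88 m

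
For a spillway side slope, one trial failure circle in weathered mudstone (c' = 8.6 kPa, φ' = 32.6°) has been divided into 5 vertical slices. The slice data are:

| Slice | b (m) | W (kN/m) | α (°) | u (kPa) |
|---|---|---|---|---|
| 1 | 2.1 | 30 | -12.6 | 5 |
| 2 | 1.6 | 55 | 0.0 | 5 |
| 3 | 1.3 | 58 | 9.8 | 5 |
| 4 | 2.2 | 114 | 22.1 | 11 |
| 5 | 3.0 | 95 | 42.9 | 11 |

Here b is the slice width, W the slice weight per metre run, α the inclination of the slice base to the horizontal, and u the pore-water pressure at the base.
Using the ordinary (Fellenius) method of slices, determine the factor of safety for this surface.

Ordinary method of slices: FS = Σ[c'·Δl_i + (W_i cosα_i − u_i·Δl_i)·tanφ'] / Σ W_i sinα_i, with Δl_i = b_i / cosα_i.
Slice 1: Δl = 2.1/cos(-12.6°) = 2.152 m; N'_1 = 30·cos(-12.6°) − 5·2.152 = 18.5; c'Δl = 18.51; W sinα = -6.5
Slice 2: Δl = 1.6/cos0.0° = 1.600 m; N'_2 = 55·cos0.0° − 5·1.600 = 47.0; c'Δl = 13.76; W sinα = 0.0
Slice 3: Δl = 1.3/cos9.8° = 1.319 m; N'_3 = 58·cos9.8° − 5·1.319 = 50.6; c'Δl = 11.35; W sinα = 9.9
Slice 4: Δl = 2.2/cos22.1° = 2.374 m; N'_4 = 114·cos22.1° − 11·2.374 = 79.5; c'Δl = 20.42; W sinα = 42.9
Slice 5: Δl = 3.0/cos42.9° = 4.095 m; N'_5 = 95·cos42.9° − 11·4.095 = 24.5; c'Δl = 35.22; W sinα = 64.7
Σc'Δl = 99.3 kN/m; ΣN' = 220.1 kN/m; ΣW sinα = 110.9 kN/m
Resisting = 99.3 + 220.1·tan32.6° = 99.3 + 140.8 = 240.0 kN/m
FS = 240.0 / 110.9 = 2.165

FS = 2.16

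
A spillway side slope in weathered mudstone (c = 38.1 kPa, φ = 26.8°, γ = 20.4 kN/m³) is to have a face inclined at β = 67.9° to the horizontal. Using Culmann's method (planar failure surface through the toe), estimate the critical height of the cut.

H_c = 25.07 m

Culmann's analysis gives the critical failure plane at α_cr = (β + φ)/2 = (67.9 + 26.8)/2 = 47.4°, and the critical height
H_c = (4c/γ) · sinβ cosφ / [1 − cos(β − φ)]
    = (4·38.1/20.4) · sin67.9°·cos26.8° / [1 − cos(41.1°)]
    = 7.471 · 0.9265·0.8926 / [1 − 0.7536]
    = 7.471 · 0.8270 / 0.2464
    = 25.07 m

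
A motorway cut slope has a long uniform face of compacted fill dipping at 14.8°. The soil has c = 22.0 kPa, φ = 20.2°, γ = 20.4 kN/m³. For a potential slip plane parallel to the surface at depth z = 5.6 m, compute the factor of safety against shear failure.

FS = 2.17

For an infinite slope with a slip plane parallel to the surface (no pore pressure): FS = [c + γz cos²β tanφ] / [γz sinβ cosβ].
γz = 20.4·5.6 = 114.24 kN/m²
Numerator = 22.0 + 114.24·cos²14.8°·tan20.2° = 22.0 + 114.24·0.9347·0.3679 = 61.289 kPa
Denominator = 114.24·sin14.8°·cos14.8° = 114.24·0.2554·0.9668 = 28.214 kPa
FS = 61.289 / 28.214 = 2.172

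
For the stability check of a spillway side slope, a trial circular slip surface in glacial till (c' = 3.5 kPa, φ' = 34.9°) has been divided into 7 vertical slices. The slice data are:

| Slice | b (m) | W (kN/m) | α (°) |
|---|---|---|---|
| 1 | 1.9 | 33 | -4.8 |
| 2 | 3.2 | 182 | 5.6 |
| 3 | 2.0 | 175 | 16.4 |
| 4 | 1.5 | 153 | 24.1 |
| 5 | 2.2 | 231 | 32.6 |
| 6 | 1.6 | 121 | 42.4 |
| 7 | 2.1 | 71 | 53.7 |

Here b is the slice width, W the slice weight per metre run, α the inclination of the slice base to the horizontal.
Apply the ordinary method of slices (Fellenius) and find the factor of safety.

FS = 1.67

Ordinary method of slices: FS = Σ[c'·Δl_i + (W_i cosα_i)·tanφ'] / Σ W_i sinα_i, with Δl_i = b_i / cosα_i.
Slice 1: Δl = 1.9/cos(-4.8°) = 1.907 m; N'_1 = 33·cos(-4.8°) = 32.9; c'Δl = 6.67; W sinα = -2.8
Slice 2: Δl = 3.2/cos5.6° = 3.215 m; N'_2 = 182·cos5.6° = 181.1; c'Δl = 11.25; W sinα = 17.8
Slice 3: Δl = 2.0/cos16.4° = 2.085 m; N'_3 = 175·cos16.4° = 167.9; c'Δl = 7.30; W sinα = 49.4
Slice 4: Δl = 1.5/cos24.1° = 1.643 m; N'_4 = 153·cos24.1° = 139.7; c'Δl = 5.75; W sinα = 62.5
Slice 5: Δl = 2.2/cos32.6° = 2.611 m; N'_5 = 231·cos32.6° = 194.6; c'Δl = 9.14; W sinα = 124.5
Slice 6: Δl = 1.6/cos42.4° = 2.167 m; N'_6 = 121·cos42.4° = 89.4; c'Δl = 7.58; W sinα = 81.6
Slice 7: Δl = 2.1/cos53.7° = 3.547 m; N'_7 = 71·cos53.7° = 42.0; c'Δl = 12.42; W sinα = 57.2
Σc'Δl = 60.1 kN/m; ΣN' = 847.6 kN/m; ΣW sinα = 390.2 kN/m
Resisting = 60.1 + 847.6·tan34.9° = 60.1 + 591.3 = 651.4 kN/m
FS = 651.4 / 390.2 = 1.670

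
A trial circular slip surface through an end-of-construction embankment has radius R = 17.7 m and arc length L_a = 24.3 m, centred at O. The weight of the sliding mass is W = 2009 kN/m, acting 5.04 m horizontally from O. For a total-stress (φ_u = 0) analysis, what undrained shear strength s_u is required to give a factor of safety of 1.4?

s_u = 33.0 kPa

FS = s_u·L_a·R / (W·d), so s_u = FS·W·d / (L_a·R).
s_u = 1.4·2009·5.04 / (24.30·17.7) = 14175.5 / 430.11 = 32.96 kPa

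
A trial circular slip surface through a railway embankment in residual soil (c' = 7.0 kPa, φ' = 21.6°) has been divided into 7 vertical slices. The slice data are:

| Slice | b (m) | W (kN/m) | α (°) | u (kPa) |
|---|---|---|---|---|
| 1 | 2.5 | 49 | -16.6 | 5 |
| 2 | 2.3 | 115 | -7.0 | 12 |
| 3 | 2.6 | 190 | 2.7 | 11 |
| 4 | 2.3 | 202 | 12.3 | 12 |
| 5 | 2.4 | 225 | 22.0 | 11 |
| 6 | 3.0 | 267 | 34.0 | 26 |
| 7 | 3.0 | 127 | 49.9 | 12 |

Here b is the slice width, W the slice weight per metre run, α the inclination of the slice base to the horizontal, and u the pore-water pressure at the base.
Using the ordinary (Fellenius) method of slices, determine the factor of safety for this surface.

FS = 1.28

Ordinary method of slices: FS = Σ[c'·Δl_i + (W_i cosα_i − u_i·Δl_i)·tanφ'] / Σ W_i sinα_i, with Δl_i = b_i / cosα_i.
Slice 1: Δl = 2.5/cos(-16.6°) = 2.609 m; N'_1 = 49·cos(-16.6°) − 5·2.609 = 33.9; c'Δl = 18.26; W sinα = -14.0
Slice 2: Δl = 2.3/cos(-7.0°) = 2.317 m; N'_2 = 115·cos(-7.0°) − 12·2.317 = 86.3; c'Δl = 16.22; W sinα = -14.0
Slice 3: Δl = 2.6/cos2.7° = 2.603 m; N'_3 = 190·cos2.7° − 11·2.603 = 161.2; c'Δl = 18.22; W sinα = 9.0
Slice 4: Δl = 2.3/cos12.3° = 2.354 m; N'_4 = 202·cos12.3° − 12·2.354 = 169.1; c'Δl = 16.48; W sinα = 43.0
Slice 5: Δl = 2.4/cos22.0° = 2.588 m; N'_5 = 225·cos22.0° − 11·2.588 = 180.1; c'Δl = 18.12; W sinα = 84.3
Slice 6: Δl = 3.0/cos34.0° = 3.619 m; N'_6 = 267·cos34.0° − 26·3.619 = 127.3; c'Δl = 25.33; W sinα = 149.3
Slice 7: Δl = 3.0/cos49.9° = 4.657 m; N'_7 = 127·cos49.9° − 12·4.657 = 25.9; c'Δl = 32.60; W sinα = 97.1
Σc'Δl = 145.2 kN/m; ΣN' = 783.8 kN/m; ΣW sinα = 354.7 kN/m
Resisting = 145.2 + 783.8·tan21.6° = 145.2 + 310.3 = 455.6 kN/m
FS = 455.6 / 354.7 = 1.284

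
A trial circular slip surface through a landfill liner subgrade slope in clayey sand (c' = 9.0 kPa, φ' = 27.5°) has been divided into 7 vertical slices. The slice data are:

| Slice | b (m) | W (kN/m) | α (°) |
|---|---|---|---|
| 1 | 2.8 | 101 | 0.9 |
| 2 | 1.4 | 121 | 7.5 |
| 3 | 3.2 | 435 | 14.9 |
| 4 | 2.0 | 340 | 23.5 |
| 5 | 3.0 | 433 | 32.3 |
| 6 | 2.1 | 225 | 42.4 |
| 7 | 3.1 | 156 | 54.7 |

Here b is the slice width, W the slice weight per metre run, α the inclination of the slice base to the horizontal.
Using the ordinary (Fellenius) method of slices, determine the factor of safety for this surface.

FS = 1.31

Ordinary method of slices: FS = Σ[c'·Δl_i + (W_i cosα_i)·tanφ'] / Σ W_i sinα_i, with Δl_i = b_i / cosα_i.
Slice 1: Δl = 2.8/cos0.9° = 2.800 m; N'_1 = 101·cos0.9° = 101.0; c'Δl = 25.20; W sinα = 1.6
Slice 2: Δl = 1.4/cos7.5° = 1.412 m; N'_2 = 121·cos7.5° = 120.0; c'Δl = 12.71; W sinα = 15.8
Slice 3: Δl = 3.2/cos14.9° = 3.311 m; N'_3 = 435·cos14.9° = 420.4; c'Δl = 29.80; W sinα = 111.9
Slice 4: Δl = 2.0/cos23.5° = 2.181 m; N'_4 = 340·cos23.5° = 311.8; c'Δl = 19.63; W sinα = 135.6
Slice 5: Δl = 3.0/cos32.3° = 3.549 m; N'_5 = 433·cos32.3° = 366.0; c'Δl = 31.94; W sinα = 231.4
Slice 6: Δl = 2.1/cos42.4° = 2.844 m; N'_6 = 225·cos42.4° = 166.2; c'Δl = 25.59; W sinα = 151.7
Slice 7: Δl = 3.1/cos54.7° = 5.365 m; N'_7 = 156·cos54.7° = 90.1; c'Δl = 48.28; W sinα = 127.3
Σc'Δl = 193.2 kN/m; ΣN' = 1575.4 kN/m; ΣW sinα = 775.2 kN/m
Resisting = 193.2 + 1575.4·tan27.5° = 193.2 + 820.1 = 1013.3 kN/m
FS = 1013.3 / 775.2 = 1.307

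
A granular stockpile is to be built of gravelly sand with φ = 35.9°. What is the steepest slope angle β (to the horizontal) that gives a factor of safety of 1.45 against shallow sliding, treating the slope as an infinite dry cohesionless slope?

For an infinite dry cohesionless slope FS = tanφ/tanβ, so tanβ = tanφ / FS.
tanβ = tan35.9° / 1.45 = 0.7239 / 1.45 = 0.4992
β = arctan(0.4992) = 26.53°

β = 26.5°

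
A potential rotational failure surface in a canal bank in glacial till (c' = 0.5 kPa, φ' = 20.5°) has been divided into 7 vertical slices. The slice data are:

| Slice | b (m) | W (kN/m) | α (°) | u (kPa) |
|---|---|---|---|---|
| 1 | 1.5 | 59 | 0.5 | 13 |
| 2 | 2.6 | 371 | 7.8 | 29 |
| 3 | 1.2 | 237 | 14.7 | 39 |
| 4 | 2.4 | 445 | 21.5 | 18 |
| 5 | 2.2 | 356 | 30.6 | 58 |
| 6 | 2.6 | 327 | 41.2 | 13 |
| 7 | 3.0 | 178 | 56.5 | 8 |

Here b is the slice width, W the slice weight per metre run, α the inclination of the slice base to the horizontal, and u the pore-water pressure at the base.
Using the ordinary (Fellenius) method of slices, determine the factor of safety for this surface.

FS = 0.60

Ordinary method of slices: FS = Σ[c'·Δl_i + (W_i cosα_i − u_i·Δl_i)·tanφ'] / Σ W_i sinα_i, with Δl_i = b_i / cosα_i.
Slice 1: Δl = 1.5/cos0.5° = 1.500 m; N'_1 = 59·cos0.5° − 13·1.500 = 39.5; c'Δl = 0.75; W sinα = 0.5
Slice 2: Δl = 2.6/cos7.8° = 2.624 m; N'_2 = 371·cos7.8° − 29·2.624 = 291.5; c'Δl = 1.31; W sinα = 50.4
Slice 3: Δl = 1.2/cos14.7° = 1.241 m; N'_3 = 237·cos14.7° − 39·1.241 = 180.9; c'Δl = 0.62; W sinα = 60.1
Slice 4: Δl = 2.4/cos21.5° = 2.579 m; N'_4 = 445·cos21.5° − 18·2.579 = 367.6; c'Δl = 1.29; W sinα = 163.1
Slice 5: Δl = 2.2/cos30.6° = 2.556 m; N'_5 = 356·cos30.6° − 58·2.556 = 158.2; c'Δl = 1.28; W sinα = 181.2
Slice 6: Δl = 2.6/cos41.2° = 3.456 m; N'_6 = 327·cos41.2° − 13·3.456 = 201.1; c'Δl = 1.73; W sinα = 215.4
Slice 7: Δl = 3.0/cos56.5° = 5.435 m; N'_7 = 178·cos56.5° − 8·5.435 = 54.8; c'Δl = 2.72; W sinα = 148.4
Σc'Δl = 9.7 kN/m; ΣN' = 1293.5 kN/m; ΣW sinα = 819.1 kN/m
Resisting = 9.7 + 1293.5·tan20.5° = 9.7 + 483.6 = 493.3 kN/m
FS = 493.3 / 819.1 = 0.602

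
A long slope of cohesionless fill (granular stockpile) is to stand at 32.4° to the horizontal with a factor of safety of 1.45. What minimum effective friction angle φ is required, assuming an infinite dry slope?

φ = 42.6°

FS = tanφ/tanβ ⇒ tanφ = FS · tanβ = 1.45 · tan32.4° = 0.9202
φ = arctan(0.9202) = 42.62°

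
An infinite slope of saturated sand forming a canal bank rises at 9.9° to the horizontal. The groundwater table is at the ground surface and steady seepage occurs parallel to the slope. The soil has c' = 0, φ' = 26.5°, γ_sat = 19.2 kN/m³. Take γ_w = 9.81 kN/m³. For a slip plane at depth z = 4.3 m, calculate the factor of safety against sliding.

FS = 1.40

With seepage parallel to the slope and the water table at the surface, the effective normal stress on the slip plane uses the buoyant unit weight γ' = γ_sat − γ_w while the driving shear stress uses γ_sat:
FS = [c' + γ' z cos²β tanφ'] / [γ_sat z sinβ cosβ]
(For c' = 0 this reduces to FS = (γ'/γ_sat)·tanφ'/tanβ.)
γ' = 19.2 − 9.81 = 9.39 kN/m³
Numerator = 0.0 + 9.39·4.3·cos²9.9°·tan26.5° = 0.0 + 9.39·4.3·0.9704·0.4986 = 19.536 kPa
Denominator = 19.2·4.3·sin9.9°·cos9.9° = 19.2·4.3·0.1719·0.9851 = 13.983 kPa
FS = 19.536 / 13.983 = 1.397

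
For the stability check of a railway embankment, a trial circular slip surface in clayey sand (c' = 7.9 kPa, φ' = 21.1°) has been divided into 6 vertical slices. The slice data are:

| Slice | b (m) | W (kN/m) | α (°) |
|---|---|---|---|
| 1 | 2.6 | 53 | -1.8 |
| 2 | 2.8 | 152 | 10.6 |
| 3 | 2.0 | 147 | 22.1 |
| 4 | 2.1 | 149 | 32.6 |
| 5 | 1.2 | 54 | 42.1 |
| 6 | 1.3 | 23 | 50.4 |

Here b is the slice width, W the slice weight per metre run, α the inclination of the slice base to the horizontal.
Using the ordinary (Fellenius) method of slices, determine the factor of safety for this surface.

FS = 1.43

Ordinary method of slices: FS = Σ[c'·Δl_i + (W_i cosα_i)·tanφ'] / Σ W_i sinα_i, with Δl_i = b_i / cosα_i.
Slice 1: Δl = 2.6/cos(-1.8°) = 2.601 m; N'_1 = 53·cos(-1.8°) = 53.0; c'Δl = 20.55; W sinα = -1.7
Slice 2: Δl = 2.8/cos10.6° = 2.849 m; N'_2 = 152·cos10.6° = 149.4; c'Δl = 22.50; W sinα = 28.0
Slice 3: Δl = 2.0/cos22.1° = 2.159 m; N'_3 = 147·cos22.1° = 136.2; c'Δl = 17.05; W sinα = 55.3
Slice 4: Δl = 2.1/cos32.6° = 2.493 m; N'_4 = 149·cos32.6° = 125.5; c'Δl = 19.69; W sinα = 80.3
Slice 5: Δl = 1.2/cos42.1° = 1.617 m; N'_5 = 54·cos42.1° = 40.1; c'Δl = 12.78; W sinα = 36.2
Slice 6: Δl = 1.3/cos50.4° = 2.039 m; N'_6 = 23·cos50.4° = 14.7; c'Δl = 16.11; W sinα = 17.7
Σc'Δl = 108.7 kN/m; ΣN' = 518.8 kN/m; ΣW sinα = 215.8 kN/m
Resisting = 108.7 + 518.8·tan21.1° = 108.7 + 200.2 = 308.9 kN/m
FS = 308.9 / 215.8 = 1.431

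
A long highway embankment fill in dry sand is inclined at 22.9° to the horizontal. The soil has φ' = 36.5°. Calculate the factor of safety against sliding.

For a dry cohesionless infinite slope the factor of safety is FS = tanφ' / tanβ.
FS = tan36.5° / tan22.9° = 0.7400 / 0.4224 = 1.752

FS = 1.75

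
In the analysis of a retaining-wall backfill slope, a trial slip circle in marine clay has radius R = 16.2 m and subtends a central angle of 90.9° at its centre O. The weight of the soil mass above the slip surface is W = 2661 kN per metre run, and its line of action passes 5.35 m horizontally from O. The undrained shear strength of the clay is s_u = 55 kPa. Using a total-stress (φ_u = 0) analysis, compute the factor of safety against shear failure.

FS = 1.61

Taking moments about the centre O, the resisting moment is provided by the undrained shear strength acting along the arc:
Arc length L_a = R·θ = 16.2·(90.9°·π/180) = 16.2·1.5865 = 25.70 m
M_R = s_u·L_a·R = 55·25.70·16.2 = 22899.9 kN·m/m
M_D = W·d = 2661·5.35 = 14236.3 kN·m/m
FS = M_R / M_D = 22899.9 / 14236.3 = 1.609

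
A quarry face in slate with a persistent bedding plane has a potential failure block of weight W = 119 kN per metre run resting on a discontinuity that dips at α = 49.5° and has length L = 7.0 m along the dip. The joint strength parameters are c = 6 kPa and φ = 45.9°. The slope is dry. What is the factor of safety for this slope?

FS = 1.35

Resolving the block weight along and normal to the plane and applying the Mohr–Coulomb strength on the joint:
N' = W cosα = 119·cos49.5° = 77.3 kN/m
Driving force T = W sinα = 119·sin49.5° = 90.5 kN/m
Resisting force R = c·L + N'·tanφ = 6·7.0 + 77.3·tan45.9° = 42.0 + 79.8 = 121.8 kN/m
FS = R / T = 121.8 / 90.5 = 1.345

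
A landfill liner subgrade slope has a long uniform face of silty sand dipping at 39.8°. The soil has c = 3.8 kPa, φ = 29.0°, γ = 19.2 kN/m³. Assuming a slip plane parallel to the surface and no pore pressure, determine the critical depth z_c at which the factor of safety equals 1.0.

Setting FS = 1.00 in FS = [c + γz cos²β tanφ] / [γz sinβ cosβ] and solving for z:
z = c / [γ cosβ (FS·sinβ − cosβ·tanφ)]
  = 3.8 / [19.2·cos39.8°·(1.00·sin39.8° − cos39.8°·tan29.0°)]
  = 3.8 / [19.2·0.7683·(1.00·0.6401 − 0.7683·0.5543)]
  = 3.8 / 3.1603 = 1.202 m

z_c = 1.20 m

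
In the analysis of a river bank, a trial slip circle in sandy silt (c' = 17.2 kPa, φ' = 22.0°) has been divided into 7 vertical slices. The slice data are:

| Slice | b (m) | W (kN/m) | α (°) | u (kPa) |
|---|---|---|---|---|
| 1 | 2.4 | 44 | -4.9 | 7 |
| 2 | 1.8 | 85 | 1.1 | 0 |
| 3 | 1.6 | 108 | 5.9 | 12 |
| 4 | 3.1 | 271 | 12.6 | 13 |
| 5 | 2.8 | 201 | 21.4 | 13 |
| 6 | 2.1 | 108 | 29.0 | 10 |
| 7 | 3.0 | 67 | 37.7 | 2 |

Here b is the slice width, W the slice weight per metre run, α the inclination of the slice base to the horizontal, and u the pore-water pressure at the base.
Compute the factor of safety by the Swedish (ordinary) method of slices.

FS = 2.52

Ordinary method of slices: FS = Σ[c'·Δl_i + (W_i cosα_i − u_i·Δl_i)·tanφ'] / Σ W_i sinα_i, with Δl_i = b_i / cosα_i.
Slice 1: Δl = 2.4/cos(-4.9°) = 2.409 m; N'_1 = 44·cos(-4.9°) − 7·2.409 = 27.0; c'Δl = 41.43; W sinα = -3.8
Slice 2: Δl = 1.8/cos1.1° = 1.800 m; N'_2 = 85·cos1.1° − 0·1.800 = 85.0; c'Δl = 30.97; W sinα = 1.6
Slice 3: Δl = 1.6/cos5.9° = 1.609 m; N'_3 = 108·cos5.9° − 12·1.609 = 88.1; c'Δl = 27.67; W sinα = 11.1
Slice 4: Δl = 3.1/cos12.6° = 3.177 m; N'_4 = 271·cos12.6° − 13·3.177 = 223.2; c'Δl = 54.64; W sinα = 59.1
Slice 5: Δl = 2.8/cos21.4° = 3.007 m; N'_5 = 201·cos21.4° − 13·3.007 = 148.0; c'Δl = 51.73; W sinα = 73.3
Slice 6: Δl = 2.1/cos29.0° = 2.401 m; N'_6 = 108·cos29.0° − 10·2.401 = 70.4; c'Δl = 41.30; W sinα = 52.4
Slice 7: Δl = 3.0/cos37.7° = 3.792 m; N'_7 = 67·cos37.7° − 2·3.792 = 45.4; c'Δl = 65.22; W sinα = 41.0
Σc'Δl = 312.9 kN/m; ΣN' = 687.2 kN/m; ΣW sinα = 234.8 kN/m
Resisting = 312.9 + 687.2·tan22.0° = 312.9 + 277.6 = 590.6 kN/m
FS = 590.6 / 234.8 = 2.516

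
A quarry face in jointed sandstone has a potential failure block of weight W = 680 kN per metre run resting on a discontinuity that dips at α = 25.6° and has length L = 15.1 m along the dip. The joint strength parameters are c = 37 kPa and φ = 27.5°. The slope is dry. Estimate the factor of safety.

FS = 2.99

Resolving the block weight along and normal to the plane and applying the Mohr–Coulomb strength on the joint:
N' = W cosα = 680·cos25.6° = 613.2 kN/m
Driving force T = W sinα = 680·sin25.6° = 293.8 kN/m
Resisting force R = c·L + N'·tanφ = 37·15.1 + 613.2·tan27.5° = 558.7 + 319.2 = 877.9 kN/m
FS = R / T = 877.9 / 293.8 = 2.988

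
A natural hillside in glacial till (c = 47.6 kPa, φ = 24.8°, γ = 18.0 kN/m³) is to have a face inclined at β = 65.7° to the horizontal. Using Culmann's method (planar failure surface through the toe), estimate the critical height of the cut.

H_c = 35.85 m

Culmann's analysis gives the critical failure plane at α_cr = (β + φ)/2 = (65.7 + 24.8)/2 = 45.2°, and the critical height
H_c = (4c/γ) · sinβ cosφ / [1 − cos(β − φ)]
    = (4·47.6/18.0) · sin65.7°·cos24.8° / [1 − cos(40.9°)]
    = 10.578 · 0.9114·0.9078 / [1 − 0.7559]
    = 10.578 · 0.8274 / 0.2441
    = 35.85 m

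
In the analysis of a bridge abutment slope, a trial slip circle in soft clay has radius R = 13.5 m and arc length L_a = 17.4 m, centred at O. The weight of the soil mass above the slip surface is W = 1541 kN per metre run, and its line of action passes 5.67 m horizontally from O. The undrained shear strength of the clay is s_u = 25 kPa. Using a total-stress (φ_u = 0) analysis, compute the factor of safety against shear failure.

Taking moments about the centre O, the resisting moment is provided by the undrained shear strength acting along the arc:
M_R = s_u·L_a·R = 25·17.40·13.5 = 5872.5 kN·m/m
M_D = W·d = 1541·5.67 = 8737.5 kN·m/m
FS = M_R / M_D = 5872.5 / 8737.5 = 0.672

FS = 0.67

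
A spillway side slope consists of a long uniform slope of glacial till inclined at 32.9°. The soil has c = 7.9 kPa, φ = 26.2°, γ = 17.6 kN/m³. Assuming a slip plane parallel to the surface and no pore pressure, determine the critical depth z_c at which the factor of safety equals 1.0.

Setting FS = 1.00 in FS = [c + γz cos²β tanφ] / [γz sinβ cosβ] and solving for z:
z = c / [γ cosβ (FS·sinβ − cosβ·tanφ)]
  = 7.9 / [17.6·cos32.9°·(1.00·sin32.9° − cos32.9°·tan26.2°)]
  = 7.9 / [17.6·0.8396·(1.00·0.5432 − 0.8396·0.4921)]
  = 7.9 / 1.9215 = 4.111 m

z_c = 4.11 m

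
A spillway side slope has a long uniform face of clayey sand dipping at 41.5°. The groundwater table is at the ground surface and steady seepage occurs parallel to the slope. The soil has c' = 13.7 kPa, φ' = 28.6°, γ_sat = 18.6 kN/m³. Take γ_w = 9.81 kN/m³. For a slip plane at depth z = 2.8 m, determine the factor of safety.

FS = 0.82

With seepage parallel to the slope and the water table at the surface, the effective normal stress on the slip plane uses the buoyant unit weight γ' = γ_sat − γ_w while the driving shear stress uses γ_sat:
FS = [c' + γ' z cos²β tanφ'] / [γ_sat z sinβ cosβ]
γ' = 18.6 − 9.81 = 8.79 kN/m³
Numerator = 13.7 + 8.79·2.8·cos²41.5°·tan28.6° = 13.7 + 8.79·2.8·0.5609·0.5452 = 21.227 kPa
Denominator = 18.6·2.8·sin41.5°·cos41.5° = 18.6·2.8·0.6626·0.7490 = 25.846 kPa
FS = 21.227 / 25.846 = 0.821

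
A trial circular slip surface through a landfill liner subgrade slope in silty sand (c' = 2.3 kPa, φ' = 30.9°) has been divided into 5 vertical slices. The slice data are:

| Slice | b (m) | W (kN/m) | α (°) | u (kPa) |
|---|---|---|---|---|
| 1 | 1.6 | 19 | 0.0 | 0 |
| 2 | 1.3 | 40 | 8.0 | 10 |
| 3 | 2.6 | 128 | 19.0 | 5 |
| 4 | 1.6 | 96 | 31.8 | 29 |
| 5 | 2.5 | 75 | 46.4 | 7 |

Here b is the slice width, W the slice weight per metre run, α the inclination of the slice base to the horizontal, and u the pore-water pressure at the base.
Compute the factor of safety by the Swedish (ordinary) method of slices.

FS = 0.98

Ordinary method of slices: FS = Σ[c'·Δl_i + (W_i cosα_i − u_i·Δl_i)·tanφ'] / Σ W_i sinα_i, with Δl_i = b_i / cosα_i.
Slice 1: Δl = 1.6/cos0.0° = 1.600 m; N'_1 = 19·cos0.0° − 0·1.600 = 19.0; c'Δl = 3.68; W sinα = 0.0
Slice 2: Δl = 1.3/cos8.0° = 1.313 m; N'_2 = 40·cos8.0° − 10·1.313 = 26.5; c'Δl = 3.02; W sinα = 5.6
Slice 3: Δl = 2.6/cos19.0° = 2.750 m; N'_3 = 128·cos19.0° − 5·2.750 = 107.3; c'Δl = 6.32; W sinα = 41.7
Slice 4: Δl = 1.6/cos31.8° = 1.883 m; N'_4 = 96·cos31.8° − 29·1.883 = 27.0; c'Δl = 4.33; W sinα = 50.6
Slice 5: Δl = 2.5/cos46.4° = 3.625 m; N'_5 = 75·cos46.4° − 7·3.625 = 26.3; c'Δl = 8.34; W sinα = 54.3
Σc'Δl = 25.7 kN/m; ΣN' = 206.1 kN/m; ΣW sinα = 152.1 kN/m
Resisting = 25.7 + 206.1·tan30.9° = 25.7 + 123.3 = 149.0 kN/m
FS = 149.0 / 152.1 = 0.980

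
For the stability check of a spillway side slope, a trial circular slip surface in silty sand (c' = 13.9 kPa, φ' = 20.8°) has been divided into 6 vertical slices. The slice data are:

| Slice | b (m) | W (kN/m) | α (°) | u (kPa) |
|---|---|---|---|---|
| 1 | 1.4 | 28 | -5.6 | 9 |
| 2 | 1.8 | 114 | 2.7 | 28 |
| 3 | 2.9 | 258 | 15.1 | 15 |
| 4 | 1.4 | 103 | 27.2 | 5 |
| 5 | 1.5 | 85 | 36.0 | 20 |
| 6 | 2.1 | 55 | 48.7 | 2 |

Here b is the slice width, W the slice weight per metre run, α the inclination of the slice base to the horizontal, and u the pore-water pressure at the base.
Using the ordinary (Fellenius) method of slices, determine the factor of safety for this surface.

Ordinary method of slices: FS = Σ[c'·Δl_i + (W_i cosα_i − u_i·Δl_i)·tanφ'] / Σ W_i sinα_i, with Δl_i = b_i / cosα_i.
Slice 1: Δl = 1.4/cos(-5.6°) = 1.407 m; N'_1 = 28·cos(-5.6°) − 9·1.407 = 15.2; c'Δl = 19.55; W sinα = -2.7
Slice 2: Δl = 1.8/cos2.7° = 1.802 m; N'_2 = 114·cos2.7° − 28·1.802 = 63.4; c'Δl = 25.05; W sinα = 5.4
Slice 3: Δl = 2.9/cos15.1° = 3.004 m; N'_3 = 258·cos15.1° − 15·3.004 = 204.0; c'Δl = 41.75; W sinα = 67.2
Slice 4: Δl = 1.4/cos27.2° = 1.574 m; N'_4 = 103·cos27.2° − 5·1.574 = 83.7; c'Δl = 21.88; W sinα = 47.1
Slice 5: Δl = 1.5/cos36.0° = 1.854 m; N'_5 = 85·cos36.0° − 20·1.854 = 31.7; c'Δl = 25.77; W sinα = 50.0
Slice 6: Δl = 2.1/cos48.7° = 3.182 m; N'_6 = 55·cos48.7° − 2·3.182 = 29.9; c'Δl = 44.23; W sinα = 41.3
Σc'Δl = 178.2 kN/m; ΣN' = 428.0 kN/m; ΣW sinα = 208.2 kN/m
Resisting = 178.2 + 428.0·tan20.8° = 178.2 + 162.6 = 340.8 kN/m
FS = 340.8 / 208.2 = 1.637

FS = 1.64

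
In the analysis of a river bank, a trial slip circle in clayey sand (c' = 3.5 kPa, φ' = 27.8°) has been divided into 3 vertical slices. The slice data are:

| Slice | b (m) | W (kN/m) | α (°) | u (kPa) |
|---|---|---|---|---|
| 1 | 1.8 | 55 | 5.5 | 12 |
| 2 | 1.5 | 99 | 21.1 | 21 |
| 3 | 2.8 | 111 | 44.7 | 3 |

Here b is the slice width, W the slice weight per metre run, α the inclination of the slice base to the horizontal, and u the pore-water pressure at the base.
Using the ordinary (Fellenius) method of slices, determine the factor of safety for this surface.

FS = 0.92

Ordinary method of slices: FS = Σ[c'·Δl_i + (W_i cosα_i − u_i·Δl_i)·tanφ'] / Σ W_i sinα_i, with Δl_i = b_i / cosα_i.
Slice 1: Δl = 1.8/cos5.5° = 1.808 m; N'_1 = 55·cos5.5° − 12·1.808 = 33.0; c'Δl = 6.33; W sinα = 5.3
Slice 2: Δl = 1.5/cos21.1° = 1.608 m; N'_2 = 99·cos21.1° − 21·1.608 = 58.6; c'Δl = 5.63; W sinα = 35.6
Slice 3: Δl = 2.8/cos44.7° = 3.939 m; N'_3 = 111·cos44.7° − 3·3.939 = 67.1; c'Δl = 13.79; W sinα = 78.1
Σc'Δl = 25.7 kN/m; ΣN' = 158.7 kN/m; ΣW sinα = 119.0 kN/m
Resisting = 25.7 + 158.7·tan27.8° = 25.7 + 83.7 = 109.4 kN/m
FS = 109.4 / 119.0 = 0.920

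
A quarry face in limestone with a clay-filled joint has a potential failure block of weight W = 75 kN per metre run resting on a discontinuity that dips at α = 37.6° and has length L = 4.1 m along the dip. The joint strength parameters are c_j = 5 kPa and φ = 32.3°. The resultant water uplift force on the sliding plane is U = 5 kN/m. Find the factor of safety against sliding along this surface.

Resolving the block weight along and normal to the plane and applying the Mohr–Coulomb strength on the joint:
N' = W cosα − U = 75·cos37.6° − 5 = 54.4 kN/m
Driving force T = W sinα = 75·sin37.6° = 45.8 kN/m
Resisting force R = c_j·L + N'·tanφ = 5·4.1 + 54.4·tan32.3° = 20.5 + 34.4 = 54.9 kN/m
FS = R / T = 54.9 / 45.8 = 1.200

FS = 1.20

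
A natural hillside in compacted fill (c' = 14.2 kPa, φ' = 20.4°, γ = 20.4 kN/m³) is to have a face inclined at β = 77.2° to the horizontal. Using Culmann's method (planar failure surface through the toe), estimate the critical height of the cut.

Culmann's analysis gives the critical failure plane at α_cr = (β + φ')/2 = (77.2 + 20.4)/2 = 48.8°, and the critical height
H_c = (4c'/γ) · sinβ cosφ' / [1 − cos(β − φ')]
    = (4·14.2/20.4) · sin77.2°·cos20.4° / [1 − cos(56.8°)]
    = 2.784 · 0.9751·0.9373 / [1 − 0.5476]
    = 2.784 · 0.9140 / 0.4524
    = 5.62 m

H_c = 5.62 m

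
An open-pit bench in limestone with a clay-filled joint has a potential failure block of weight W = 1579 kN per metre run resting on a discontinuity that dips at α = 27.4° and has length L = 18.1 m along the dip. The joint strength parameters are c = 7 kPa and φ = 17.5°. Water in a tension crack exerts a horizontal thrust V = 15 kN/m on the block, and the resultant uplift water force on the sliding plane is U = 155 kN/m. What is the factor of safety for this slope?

FS = 0.70

Resolving the block weight along and normal to the plane and applying the Mohr–Coulomb strength on the joint:
N' = W cosα − U − V sinα = 1579·cos27.4° − 155 − 15·sin27.4° = 1240.0 kN/m
Driving force T = W sinα + V cosα = 1579·sin27.4° + 15·cos27.4° = 740.0 kN/m
Resisting force R = c·L + N'·tanφ = 7·18.1 + 1240.0·tan17.5° = 126.7 + 391.0 = 517.7 kN/m
FS = R / T = 517.7 / 740.0 = 0.700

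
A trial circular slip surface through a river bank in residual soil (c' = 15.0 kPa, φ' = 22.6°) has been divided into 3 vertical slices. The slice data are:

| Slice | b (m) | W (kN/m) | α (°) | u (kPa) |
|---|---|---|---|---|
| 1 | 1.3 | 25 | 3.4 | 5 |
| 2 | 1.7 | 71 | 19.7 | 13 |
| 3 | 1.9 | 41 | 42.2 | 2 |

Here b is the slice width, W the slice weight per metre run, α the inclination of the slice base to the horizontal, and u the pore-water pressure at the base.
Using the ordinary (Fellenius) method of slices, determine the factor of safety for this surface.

FS = 2.29

Ordinary method of slices: FS = Σ[c'·Δl_i + (W_i cosα_i − u_i·Δl_i)·tanφ'] / Σ W_i sinα_i, with Δl_i = b_i / cosα_i.
Slice 1: Δl = 1.3/cos3.4° = 1.302 m; N'_1 = 25·cos3.4° − 5·1.302 = 18.4; c'Δl = 19.53; W sinα = 1.5
Slice 2: Δl = 1.7/cos19.7° = 1.806 m; N'_2 = 71·cos19.7° − 13·1.806 = 43.4; c'Δl = 27.09; W sinα = 23.9
Slice 3: Δl = 1.9/cos42.2° = 2.565 m; N'_3 = 41·cos42.2° − 2·2.565 = 25.2; c'Δl = 38.47; W sinα = 27.5
Σc'Δl = 85.1 kN/m; ΣN' = 87.1 kN/m; ΣW sinα = 53.0 kN/m
Resisting = 85.1 + 87.1·tan22.6° = 85.1 + 36.2 = 121.3 kN/m
FS = 121.3 / 53.0 = 2.291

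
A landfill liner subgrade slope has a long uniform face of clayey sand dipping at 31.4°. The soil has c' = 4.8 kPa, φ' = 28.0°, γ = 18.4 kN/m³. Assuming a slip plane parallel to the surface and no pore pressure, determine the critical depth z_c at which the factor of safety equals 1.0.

Setting FS = 1.00 in FS = [c' + γz cos²β tanφ'] / [γz sinβ cosβ] and solving for z:
z = c' / [γ cosβ (FS·sinβ − cosβ·tanφ')]
  = 4.8 / [18.4·cos31.4°·(1.00·sin31.4° − cos31.4°·tan28.0°)]
  = 4.8 / [18.4·0.8536·(1.00·0.5210 − 0.8536·0.5317)]
  = 4.8 / 1.0549 = 4.550 m

z_c = 4.55 m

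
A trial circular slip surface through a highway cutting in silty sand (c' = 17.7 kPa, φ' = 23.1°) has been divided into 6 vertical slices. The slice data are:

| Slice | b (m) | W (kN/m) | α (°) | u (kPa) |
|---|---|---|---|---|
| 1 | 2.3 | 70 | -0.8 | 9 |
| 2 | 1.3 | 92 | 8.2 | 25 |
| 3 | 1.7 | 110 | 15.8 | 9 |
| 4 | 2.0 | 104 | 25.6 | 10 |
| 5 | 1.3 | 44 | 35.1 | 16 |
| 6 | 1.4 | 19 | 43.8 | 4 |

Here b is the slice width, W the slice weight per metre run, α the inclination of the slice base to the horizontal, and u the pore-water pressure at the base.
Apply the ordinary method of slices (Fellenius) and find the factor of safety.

FS = 2.54

Ordinary method of slices: FS = Σ[c'·Δl_i + (W_i cosα_i − u_i·Δl_i)·tanφ'] / Σ W_i sinα_i, with Δl_i = b_i / cosα_i.
Slice 1: Δl = 2.3/cos(-0.8°) = 2.300 m; N'_1 = 70·cos(-0.8°) − 9·2.300 = 49.3; c'Δl = 40.71; W sinα = -1.0
Slice 2: Δl = 1.3/cos8.2° = 1.313 m; N'_2 = 92·cos8.2° − 25·1.313 = 58.2; c'Δl = 23.25; W sinα = 13.1
Slice 3: Δl = 1.7/cos15.8° = 1.767 m; N'_3 = 110·cos15.8° − 9·1.767 = 89.9; c'Δl = 31.27; W sinα = 30.0
Slice 4: Δl = 2.0/cos25.6° = 2.218 m; N'_4 = 104·cos25.6° − 10·2.218 = 71.6; c'Δl = 39.25; W sinα = 44.9
Slice 5: Δl = 1.3/cos35.1° = 1.589 m; N'_5 = 44·cos35.1° − 16·1.589 = 10.6; c'Δl = 28.12; W sinα = 25.3
Slice 6: Δl = 1.4/cos43.8° = 1.940 m; N'_6 = 19·cos43.8° − 4·1.940 = 6.0; c'Δl = 34.33; W sinα = 13.2
Σc'Δl = 196.9 kN/m; ΣN' = 285.6 kN/m; ΣW sinα = 125.5 kN/m
Resisting = 196.9 + 285.6·tan23.1° = 196.9 + 121.8 = 318.8 kN/m
FS = 318.8 / 125.5 = 2.540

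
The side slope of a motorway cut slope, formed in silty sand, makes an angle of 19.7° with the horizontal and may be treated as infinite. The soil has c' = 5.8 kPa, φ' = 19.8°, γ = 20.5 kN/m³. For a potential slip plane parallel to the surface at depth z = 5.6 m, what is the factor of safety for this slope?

For an infinite slope with a slip plane parallel to the surface (no pore pressure): FS = [c' + γz cos²β tanφ'] / [γz sinβ cosβ].
γz = 20.5·5.6 = 114.80 kN/m²
Numerator = 5.8 + 114.80·cos²19.7°·tan19.8° = 5.8 + 114.80·0.8864·0.3600 = 42.434 kPa
Denominator = 114.80·sin19.7°·cos19.7° = 114.80·0.3371·0.9415 = 36.434 kPa
FS = 42.434 / 36.434 = 1.165

FS = 1.16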